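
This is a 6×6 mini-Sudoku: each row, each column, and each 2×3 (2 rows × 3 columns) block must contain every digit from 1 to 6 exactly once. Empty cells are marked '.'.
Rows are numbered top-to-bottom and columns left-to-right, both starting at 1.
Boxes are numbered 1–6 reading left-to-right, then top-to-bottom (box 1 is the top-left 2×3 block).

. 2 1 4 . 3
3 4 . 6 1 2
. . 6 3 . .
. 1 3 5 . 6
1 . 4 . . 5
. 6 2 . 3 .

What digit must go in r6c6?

4

Cell r6c6 itself could take any of {1, 4} by direct elimination.
Consider where 4 can go in box 6.
r5c4 is out (row 5 already has a 4).
r5c5 is out (row 5 already has a 4).
r6c4 is out (column 4 already has a 4).
So the only cell in box 6 that can hold 4 is r6c6.
Therefore r6c6 = 4.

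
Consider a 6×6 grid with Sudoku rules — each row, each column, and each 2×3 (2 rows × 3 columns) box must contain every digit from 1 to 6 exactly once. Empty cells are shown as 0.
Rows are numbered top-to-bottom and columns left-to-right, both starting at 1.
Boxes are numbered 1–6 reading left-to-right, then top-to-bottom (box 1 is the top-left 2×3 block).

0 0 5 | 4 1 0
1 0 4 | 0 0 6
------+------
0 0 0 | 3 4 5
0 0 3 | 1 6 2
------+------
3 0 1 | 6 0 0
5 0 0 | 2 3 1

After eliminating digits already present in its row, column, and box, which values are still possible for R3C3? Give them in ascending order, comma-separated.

2,6

Row 3 already contains {3, 4, 5}.
Column 3 already contains {1, 3, 4, 5}.
Its 2×3 block (box 3) already contains {3}.
Removing those from 1–6 leaves {2, 6} as the candidates for R3C3.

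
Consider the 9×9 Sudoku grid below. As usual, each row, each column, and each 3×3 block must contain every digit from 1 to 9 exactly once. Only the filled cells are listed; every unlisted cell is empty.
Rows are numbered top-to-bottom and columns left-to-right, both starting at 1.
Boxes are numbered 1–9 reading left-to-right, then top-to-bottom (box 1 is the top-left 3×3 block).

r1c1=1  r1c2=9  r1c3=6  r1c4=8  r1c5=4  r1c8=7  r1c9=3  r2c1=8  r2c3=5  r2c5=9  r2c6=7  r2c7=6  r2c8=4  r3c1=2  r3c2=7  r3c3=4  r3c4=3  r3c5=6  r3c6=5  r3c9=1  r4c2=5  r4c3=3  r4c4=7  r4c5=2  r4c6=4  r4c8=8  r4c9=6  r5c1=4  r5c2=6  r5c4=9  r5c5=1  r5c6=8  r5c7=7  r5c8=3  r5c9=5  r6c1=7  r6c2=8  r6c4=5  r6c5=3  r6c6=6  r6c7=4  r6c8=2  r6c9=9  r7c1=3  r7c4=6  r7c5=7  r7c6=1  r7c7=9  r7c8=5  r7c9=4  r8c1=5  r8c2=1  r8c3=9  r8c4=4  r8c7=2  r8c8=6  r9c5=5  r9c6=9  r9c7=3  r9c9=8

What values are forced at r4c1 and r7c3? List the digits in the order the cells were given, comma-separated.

For r4c1:
  Row 4 already contains {2, 3, 4, 5, 6, 7, 8}.
  Column 1 already contains {1, 2, 3, 4, 5, 7, 8}.
  Its 3×3 block (box 4) already contains {3, 4, 5, 6, 7, 8}.
  The only value from 1–9 not eliminated is 9, so r4c1 = 9.
For r7c3:
  Consider where 8 can go in column 3.
  r5c3 is out (row 5 already has a 8).
  r6c3 is out (row 6 already has a 8).
  r9c3 is out (row 9 already has a 8).
  So the only cell in column 3 that can hold 8 is r7c3.
  So r7c3 = 8.

9,8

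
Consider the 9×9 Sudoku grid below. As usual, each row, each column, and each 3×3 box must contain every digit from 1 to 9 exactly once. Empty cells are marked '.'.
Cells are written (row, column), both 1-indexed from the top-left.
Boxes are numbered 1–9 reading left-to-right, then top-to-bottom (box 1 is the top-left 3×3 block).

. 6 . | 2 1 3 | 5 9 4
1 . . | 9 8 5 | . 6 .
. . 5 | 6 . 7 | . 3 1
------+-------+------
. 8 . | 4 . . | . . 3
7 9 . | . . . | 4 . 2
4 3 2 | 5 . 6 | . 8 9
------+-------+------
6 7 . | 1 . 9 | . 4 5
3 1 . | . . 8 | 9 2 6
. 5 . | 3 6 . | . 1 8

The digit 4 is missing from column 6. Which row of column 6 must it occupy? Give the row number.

9

Consider where 4 can go in column 6.
(4,6) is out (row 4 already has a 4).
(5,6) is out (row 5 already has a 4).
So the only cell in column 6 that can hold 4 is (9,6).
That is row 9.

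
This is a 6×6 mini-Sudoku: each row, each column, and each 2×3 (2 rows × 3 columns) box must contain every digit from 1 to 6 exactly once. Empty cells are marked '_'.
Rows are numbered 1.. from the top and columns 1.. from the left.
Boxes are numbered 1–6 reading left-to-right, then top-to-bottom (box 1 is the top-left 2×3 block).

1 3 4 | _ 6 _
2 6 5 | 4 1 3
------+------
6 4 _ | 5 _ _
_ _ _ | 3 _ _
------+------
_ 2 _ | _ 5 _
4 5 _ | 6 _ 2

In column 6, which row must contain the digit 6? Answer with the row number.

4

Consider where 6 can go in column 6.
row 1, column 6 is out (row 1 already has a 6).
row 3, column 6 is out (row 3 already has a 6).
row 5, column 6 is out (box 6 already has a 6).
So the only cell in column 6 that can hold 6 is row 4, column 6.
That is row 4.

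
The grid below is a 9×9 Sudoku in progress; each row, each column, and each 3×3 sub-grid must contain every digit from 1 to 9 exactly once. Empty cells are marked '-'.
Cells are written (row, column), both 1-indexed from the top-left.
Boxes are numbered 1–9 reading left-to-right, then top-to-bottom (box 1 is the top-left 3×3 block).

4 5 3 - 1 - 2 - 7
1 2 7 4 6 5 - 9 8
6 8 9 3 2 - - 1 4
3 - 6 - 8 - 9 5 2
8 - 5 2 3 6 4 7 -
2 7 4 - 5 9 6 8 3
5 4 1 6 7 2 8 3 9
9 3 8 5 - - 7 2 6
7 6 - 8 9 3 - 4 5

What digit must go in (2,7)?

3

Row 2 already contains {1, 2, 4, 5, 6, 7, 8, 9}.
Column 7 already contains {2, 4, 6, 7, 8, 9}.
Its 3×3 block (box 3) already contains {1, 2, 4, 7, 8, 9}.
The only value from 1–9 not eliminated is 3, so (2,7) = 3.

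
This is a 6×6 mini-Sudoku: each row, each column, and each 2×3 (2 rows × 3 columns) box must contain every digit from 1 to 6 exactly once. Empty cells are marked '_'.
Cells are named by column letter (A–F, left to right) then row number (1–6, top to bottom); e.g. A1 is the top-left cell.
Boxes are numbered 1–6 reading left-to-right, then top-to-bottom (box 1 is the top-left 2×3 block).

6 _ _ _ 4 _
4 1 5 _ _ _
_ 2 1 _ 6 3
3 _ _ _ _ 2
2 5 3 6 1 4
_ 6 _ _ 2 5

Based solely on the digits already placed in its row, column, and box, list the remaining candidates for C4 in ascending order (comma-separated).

Row 4 already contains {2, 3}.
Column C already contains {1, 3, 5}.
Its 2×3 block (box 3) already contains {1, 2, 3}.
Removing those from 1–6 leaves {4, 6} as the candidates for C4.

4,6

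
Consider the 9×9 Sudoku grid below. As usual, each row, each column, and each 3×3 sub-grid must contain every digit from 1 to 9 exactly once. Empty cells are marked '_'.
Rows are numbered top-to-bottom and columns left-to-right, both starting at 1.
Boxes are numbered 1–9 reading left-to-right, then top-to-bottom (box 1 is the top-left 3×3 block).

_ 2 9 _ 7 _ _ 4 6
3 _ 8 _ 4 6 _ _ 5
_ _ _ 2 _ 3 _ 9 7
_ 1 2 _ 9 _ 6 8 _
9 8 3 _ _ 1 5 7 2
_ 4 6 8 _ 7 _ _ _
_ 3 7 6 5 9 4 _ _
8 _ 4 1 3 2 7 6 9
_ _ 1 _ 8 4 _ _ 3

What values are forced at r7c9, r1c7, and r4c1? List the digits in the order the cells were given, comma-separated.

For r7c9:
  Consider where 8 can go in column 9.
  r4c9 is out (row 4 already has a 8).
  r6c9 is out (row 6 already has a 8).
  So the only cell in column 9 that can hold 8 is r7c9.
  So r7c9 = 8.
For r1c7:
  Consider where 3 can go in row 1.
  r1c1 is out (column 1 already has a 3).
  r1c4 is out (box 2 already has a 3).
  r1c6 is out (column 6 already has a 3).
  So the only cell in row 1 that can hold 3 is r1c7.
  So r1c7 = 3.
For r4c1:
  Consider where 7 can go in column 1.
  r1c1 is out (row 1 already has a 7).
  r3c1 is out (row 3 already has a 7).
  r6c1 is out (row 6 already has a 7).
  r7c1 is out (row 7 already has a 7).
  r9c1 is out (box 7 already has a 7).
  So the only cell in column 1 that can hold 7 is r4c1.
  So r4c1 = 7.

8,3,7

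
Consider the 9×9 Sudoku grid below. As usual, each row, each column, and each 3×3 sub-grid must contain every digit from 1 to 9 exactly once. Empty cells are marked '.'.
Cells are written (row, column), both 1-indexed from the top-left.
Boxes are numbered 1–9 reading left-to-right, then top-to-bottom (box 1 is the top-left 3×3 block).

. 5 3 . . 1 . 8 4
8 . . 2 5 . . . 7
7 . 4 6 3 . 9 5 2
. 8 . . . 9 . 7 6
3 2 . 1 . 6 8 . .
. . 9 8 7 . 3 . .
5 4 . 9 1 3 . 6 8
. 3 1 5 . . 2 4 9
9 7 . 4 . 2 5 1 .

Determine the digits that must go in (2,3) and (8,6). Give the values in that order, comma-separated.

For (2,3):
  Row 2 already contains {2, 5, 7, 8}.
  Column 3 already contains {1, 3, 4, 9}.
  Its 3×3 block (box 1) already contains {3, 4, 5, 7, 8}.
  The only value from 1–9 not eliminated is 6, so (2,3) = 6.
For (8,6):
  Consider where 7 can go in row 8.
  (8,1) is out (column 1 already has a 7).
  (8,5) is out (column 5 already has a 7).
  So the only cell in row 8 that can hold 7 is (8,6).
  So (8,6) = 7.

6,7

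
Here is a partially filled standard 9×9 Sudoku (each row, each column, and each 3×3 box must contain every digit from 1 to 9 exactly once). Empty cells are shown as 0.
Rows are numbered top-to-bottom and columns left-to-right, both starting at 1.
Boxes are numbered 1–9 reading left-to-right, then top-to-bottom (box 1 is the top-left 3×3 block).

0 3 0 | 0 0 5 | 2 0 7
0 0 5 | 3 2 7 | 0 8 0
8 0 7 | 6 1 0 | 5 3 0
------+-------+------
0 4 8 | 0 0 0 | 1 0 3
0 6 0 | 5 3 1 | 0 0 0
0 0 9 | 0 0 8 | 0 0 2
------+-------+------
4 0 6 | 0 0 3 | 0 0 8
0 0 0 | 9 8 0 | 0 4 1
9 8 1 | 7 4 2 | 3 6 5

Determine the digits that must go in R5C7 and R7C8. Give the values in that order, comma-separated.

8,2

For R5C7:
  Consider where 8 can go in row 5.
  R5C1 is out (column 1 already has a 8).
  R5C3 is out (column 3 already has a 8).
  R5C8 is out (column 8 already has a 8).
  R5C9 is out (column 9 already has a 8).
  So the only cell in row 5 that can hold 8 is R5C7.
  So R5C7 = 8.
For R7C8:
  Consider where 2 can go in column 8.
  R1C8 is out (row 1 already has a 2).
  R4C8 is out (box 6 already has a 2).
  R5C8 is out (box 6 already has a 2).
  R6C8 is out (row 6 already has a 2).
  So the only cell in column 8 that can hold 2 is R7C8.
  So R7C8 = 2.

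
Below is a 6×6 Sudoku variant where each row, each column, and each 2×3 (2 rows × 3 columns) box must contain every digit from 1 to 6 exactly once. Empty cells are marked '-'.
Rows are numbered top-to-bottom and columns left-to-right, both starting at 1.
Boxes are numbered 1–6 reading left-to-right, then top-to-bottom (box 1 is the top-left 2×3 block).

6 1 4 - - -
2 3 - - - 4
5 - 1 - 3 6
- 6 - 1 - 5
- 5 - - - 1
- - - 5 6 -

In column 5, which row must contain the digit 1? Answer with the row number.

Consider where 1 can go in column 5.
R1C5 is out (row 1 already has a 1).
R4C5 is out (row 4 already has a 1).
R5C5 is out (row 5 already has a 1).
So the only cell in column 5 that can hold 1 is R2C5.
That is row 2.

2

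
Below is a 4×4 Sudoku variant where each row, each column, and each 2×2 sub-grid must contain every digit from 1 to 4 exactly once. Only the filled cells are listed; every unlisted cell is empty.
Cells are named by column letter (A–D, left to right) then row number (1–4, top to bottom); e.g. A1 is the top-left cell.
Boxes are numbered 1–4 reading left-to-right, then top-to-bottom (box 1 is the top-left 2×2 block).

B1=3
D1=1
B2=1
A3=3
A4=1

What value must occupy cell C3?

Cell C3 itself could take any of {1, 2, 4} by direct elimination.
Consider where 1 can go in row 3.
B3 is out (column B already has a 1).
D3 is out (column D already has a 1).
So the only cell in row 3 that can hold 1 is C3.
Therefore C3 = 1.

1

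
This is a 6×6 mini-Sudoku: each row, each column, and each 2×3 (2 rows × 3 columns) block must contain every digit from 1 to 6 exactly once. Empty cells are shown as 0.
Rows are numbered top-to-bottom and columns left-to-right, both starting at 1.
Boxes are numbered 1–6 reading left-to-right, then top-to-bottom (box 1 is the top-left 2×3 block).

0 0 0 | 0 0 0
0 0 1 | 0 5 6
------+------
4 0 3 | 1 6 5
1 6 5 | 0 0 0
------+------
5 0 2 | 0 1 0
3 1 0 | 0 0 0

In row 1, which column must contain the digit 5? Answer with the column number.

2

Consider where 5 can go in row 1.
R1C1 is out (column 1 already has a 5).
R1C3 is out (column 3 already has a 5).
R1C4 is out (box 2 already has a 5).
R1C5 is out (column 5 already has a 5).
R1C6 is out (column 6 already has a 5).
So the only cell in row 1 that can hold 5 is R1C2.
That is column 2.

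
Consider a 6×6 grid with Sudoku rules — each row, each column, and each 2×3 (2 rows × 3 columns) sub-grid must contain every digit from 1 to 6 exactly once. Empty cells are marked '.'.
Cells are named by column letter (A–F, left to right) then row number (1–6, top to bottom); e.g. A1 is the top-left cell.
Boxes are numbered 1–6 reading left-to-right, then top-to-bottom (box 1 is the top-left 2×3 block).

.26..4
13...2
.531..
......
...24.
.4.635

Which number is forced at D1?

Cell D1 itself could take any of {3, 5} by direct elimination.
Consider where 3 can go in box 2.
E1 is out (column E already has a 3).
D2 is out (row 2 already has a 3).
E2 is out (row 2 already has a 3).
So the only cell in box 2 that can hold 3 is D1.
Therefore D1 = 3.

3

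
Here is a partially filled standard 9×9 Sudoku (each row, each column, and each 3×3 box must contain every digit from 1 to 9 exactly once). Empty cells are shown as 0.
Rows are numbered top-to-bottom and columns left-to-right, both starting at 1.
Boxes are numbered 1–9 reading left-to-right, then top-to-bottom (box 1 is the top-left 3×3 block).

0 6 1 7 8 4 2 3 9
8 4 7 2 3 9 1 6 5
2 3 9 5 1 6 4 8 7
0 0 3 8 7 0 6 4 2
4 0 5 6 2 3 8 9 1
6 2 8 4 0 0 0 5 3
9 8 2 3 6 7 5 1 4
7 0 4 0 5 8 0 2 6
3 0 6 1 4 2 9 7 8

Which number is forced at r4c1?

Row 4 already contains {2, 3, 4, 6, 7, 8}.
Column 1 already contains {2, 3, 4, 6, 7, 8, 9}.
Its 3×3 block (box 4) already contains {2, 3, 4, 5, 6, 8}.
The only value from 1–9 not eliminated is 1, so r4c1 = 1.

1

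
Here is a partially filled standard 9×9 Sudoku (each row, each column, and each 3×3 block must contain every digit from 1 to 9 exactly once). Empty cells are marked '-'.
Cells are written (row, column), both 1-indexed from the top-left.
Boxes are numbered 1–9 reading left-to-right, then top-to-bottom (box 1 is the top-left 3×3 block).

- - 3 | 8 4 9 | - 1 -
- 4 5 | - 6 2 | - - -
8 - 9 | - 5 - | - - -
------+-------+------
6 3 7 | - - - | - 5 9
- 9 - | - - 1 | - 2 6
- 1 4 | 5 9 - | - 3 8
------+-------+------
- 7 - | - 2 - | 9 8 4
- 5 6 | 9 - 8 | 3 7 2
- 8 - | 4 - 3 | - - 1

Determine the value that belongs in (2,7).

Cell (2,7) itself could take any of {7, 8} by direct elimination.
Consider where 8 can go in column 7.
(1,7) is out (row 1 already has a 8). (3,7) is out (row 3 already has a 8). (4,7) is out (box 6 already has a 8). (5,7) is out (box 6 already has a 8). The remaining empty cells in column 7 are similarly blocked.
So the only cell in column 7 that can hold 8 is (2,7).
Therefore (2,7) = 8.

8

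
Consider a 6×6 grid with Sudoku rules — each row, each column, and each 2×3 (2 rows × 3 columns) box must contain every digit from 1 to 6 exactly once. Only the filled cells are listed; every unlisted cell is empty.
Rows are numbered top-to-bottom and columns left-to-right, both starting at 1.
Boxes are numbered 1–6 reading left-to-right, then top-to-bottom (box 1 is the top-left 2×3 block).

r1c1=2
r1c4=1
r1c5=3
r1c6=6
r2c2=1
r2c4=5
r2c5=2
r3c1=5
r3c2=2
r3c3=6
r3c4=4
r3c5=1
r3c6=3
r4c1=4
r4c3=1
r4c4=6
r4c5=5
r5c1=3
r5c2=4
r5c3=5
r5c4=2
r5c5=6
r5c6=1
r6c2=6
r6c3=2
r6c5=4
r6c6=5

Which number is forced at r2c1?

6

Row 2 already contains {1, 2, 5}.
Column 1 already contains {2, 3, 4, 5}.
Its 2×3 block (box 1) already contains {1, 2}.
The only value from 1–6 not eliminated is 6, so r2c1 = 6.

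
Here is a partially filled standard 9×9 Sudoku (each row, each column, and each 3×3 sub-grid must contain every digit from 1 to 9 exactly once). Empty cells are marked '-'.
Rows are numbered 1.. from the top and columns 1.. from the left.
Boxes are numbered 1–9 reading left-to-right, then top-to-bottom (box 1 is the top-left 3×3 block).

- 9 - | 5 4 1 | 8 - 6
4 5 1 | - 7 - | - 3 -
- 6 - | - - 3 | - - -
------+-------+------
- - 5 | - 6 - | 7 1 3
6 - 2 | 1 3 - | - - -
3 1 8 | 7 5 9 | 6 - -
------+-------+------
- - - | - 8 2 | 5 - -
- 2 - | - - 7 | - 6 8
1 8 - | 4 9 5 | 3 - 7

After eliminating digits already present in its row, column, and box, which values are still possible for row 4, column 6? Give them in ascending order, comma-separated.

4,8

Row 4 already contains {1, 3, 5, 6, 7}.
Column 6 already contains {1, 2, 3, 5, 7, 9}.
Its 3×3 block (box 5) already contains {1, 3, 5, 6, 7, 9}.
Removing those from 1–9 leaves {4, 8} as the candidates for row 4, column 6.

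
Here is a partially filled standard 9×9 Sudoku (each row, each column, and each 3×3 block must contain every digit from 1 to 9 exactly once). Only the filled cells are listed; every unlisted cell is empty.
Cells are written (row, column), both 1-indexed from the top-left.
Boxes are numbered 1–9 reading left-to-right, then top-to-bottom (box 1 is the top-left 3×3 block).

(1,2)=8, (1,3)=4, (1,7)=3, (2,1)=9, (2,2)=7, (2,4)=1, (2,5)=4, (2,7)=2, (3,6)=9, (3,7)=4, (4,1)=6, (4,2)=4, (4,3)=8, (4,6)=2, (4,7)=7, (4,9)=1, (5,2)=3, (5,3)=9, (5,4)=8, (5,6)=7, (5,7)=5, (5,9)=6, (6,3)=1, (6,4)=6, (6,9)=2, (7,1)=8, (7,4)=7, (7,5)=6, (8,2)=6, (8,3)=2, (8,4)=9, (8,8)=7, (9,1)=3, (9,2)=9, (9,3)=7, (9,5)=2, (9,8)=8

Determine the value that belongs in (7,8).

Cell (7,8) itself could take any of {1, 2, 3, 4, 5, 9} by direct elimination.
Consider where 2 can go in row 7.
(7,2) is out (box 7 already has a 2).
(7,3) is out (column 3 already has a 2).
(7,6) is out (column 6 already has a 2).
(7,7) is out (column 7 already has a 2).
(7,9) is out (column 9 already has a 2).
So the only cell in row 7 that can hold 2 is (7,8).
Therefore (7,8) = 2.

2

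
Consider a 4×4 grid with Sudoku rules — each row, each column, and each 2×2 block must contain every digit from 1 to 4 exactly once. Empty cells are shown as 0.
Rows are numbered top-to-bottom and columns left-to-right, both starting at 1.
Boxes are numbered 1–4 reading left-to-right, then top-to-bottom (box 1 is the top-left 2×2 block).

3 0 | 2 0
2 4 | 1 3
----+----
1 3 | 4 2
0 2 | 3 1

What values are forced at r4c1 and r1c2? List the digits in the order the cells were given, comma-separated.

4,1

For r4c1:
  Row 4 already contains {1, 2, 3}.
  Column 1 already contains {1, 2, 3}.
  Its 2×2 block (box 3) already contains {1, 2, 3}.
  The only value from 1–4 not eliminated is 4, so r4c1 = 4.
For r1c2:
  Row 1 already contains {2, 3}.
  Column 2 already contains {2, 3, 4}.
  Its 2×2 block (box 1) already contains {2, 3, 4}.
  The only value from 1–4 not eliminated is 1, so r1c2 = 1.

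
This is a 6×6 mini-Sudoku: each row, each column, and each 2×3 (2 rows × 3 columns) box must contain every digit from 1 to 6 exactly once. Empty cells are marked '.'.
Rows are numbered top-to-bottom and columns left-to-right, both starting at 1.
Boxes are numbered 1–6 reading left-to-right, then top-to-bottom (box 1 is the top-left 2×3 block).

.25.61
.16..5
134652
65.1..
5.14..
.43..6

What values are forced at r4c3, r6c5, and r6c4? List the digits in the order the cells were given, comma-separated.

2,1,5

For r4c3:
  Row 4 already contains {1, 5, 6}.
  Column 3 already contains {1, 3, 4, 5, 6}.
  Its 2×3 block (box 3) already contains {1, 3, 4, 5, 6}.
  The only value from 1–6 not eliminated is 2, so r4c3 = 2.
For r6c5:
  Consider where 1 can go in column 5.
  r2c5 is out (row 2 already has a 1).
  r4c5 is out (row 4 already has a 1).
  r5c5 is out (row 5 already has a 1).
  So the only cell in column 5 that can hold 1 is r6c5.
  So r6c5 = 1.
For r6c4:
  Consider where 5 can go in row 6.
  r6c1 is out (column 1 already has a 5).
  r6c5 is out (column 5 already has a 5).
  So the only cell in row 6 that can hold 5 is r6c4.
  So r6c4 = 5.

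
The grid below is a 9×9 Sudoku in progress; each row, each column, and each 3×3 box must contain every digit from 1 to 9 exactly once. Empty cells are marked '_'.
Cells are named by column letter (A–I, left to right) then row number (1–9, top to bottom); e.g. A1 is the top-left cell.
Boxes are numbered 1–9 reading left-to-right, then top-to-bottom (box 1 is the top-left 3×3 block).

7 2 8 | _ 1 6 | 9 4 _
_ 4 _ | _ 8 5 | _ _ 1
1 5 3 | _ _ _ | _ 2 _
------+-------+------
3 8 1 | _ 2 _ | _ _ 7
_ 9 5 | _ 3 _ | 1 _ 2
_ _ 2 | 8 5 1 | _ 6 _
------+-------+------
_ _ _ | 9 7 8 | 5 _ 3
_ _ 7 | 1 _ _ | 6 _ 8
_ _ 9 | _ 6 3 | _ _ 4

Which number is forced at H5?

Row 5 already contains {1, 2, 3, 5, 9}.
Column H already contains {2, 4, 6}.
Its 3×3 block (box 6) already contains {1, 2, 6, 7}.
The only value from 1–9 not eliminated is 8, so H5 = 8.

8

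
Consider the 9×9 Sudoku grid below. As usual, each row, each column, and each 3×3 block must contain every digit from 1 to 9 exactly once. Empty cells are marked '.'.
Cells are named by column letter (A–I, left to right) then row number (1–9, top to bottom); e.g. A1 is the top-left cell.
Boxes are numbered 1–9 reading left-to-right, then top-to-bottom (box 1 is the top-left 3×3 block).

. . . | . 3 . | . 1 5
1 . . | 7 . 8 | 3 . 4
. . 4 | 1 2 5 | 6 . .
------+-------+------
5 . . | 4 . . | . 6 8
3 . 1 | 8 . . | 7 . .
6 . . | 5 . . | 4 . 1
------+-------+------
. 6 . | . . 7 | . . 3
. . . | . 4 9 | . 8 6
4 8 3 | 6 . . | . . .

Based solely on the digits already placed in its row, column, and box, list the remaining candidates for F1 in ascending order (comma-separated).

4,6

Row 1 already contains {1, 3, 5}.
Column F already contains {5, 7, 8, 9}.
Its 3×3 block (box 2) already contains {1, 2, 3, 5, 7, 8}.
Removing those from 1–9 leaves {4, 6} as the candidates for F1.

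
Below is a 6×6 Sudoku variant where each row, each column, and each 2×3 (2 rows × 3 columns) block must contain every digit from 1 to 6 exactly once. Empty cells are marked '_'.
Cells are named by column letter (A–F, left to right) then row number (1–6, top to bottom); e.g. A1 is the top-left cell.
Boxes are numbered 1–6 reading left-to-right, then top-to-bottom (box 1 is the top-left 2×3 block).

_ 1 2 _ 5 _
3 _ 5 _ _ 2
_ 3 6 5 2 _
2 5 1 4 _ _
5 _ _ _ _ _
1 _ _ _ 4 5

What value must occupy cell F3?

Row 3 already contains {2, 3, 5, 6}.
Column F already contains {2, 5}.
Its 2×3 block (box 4) already contains {2, 4, 5}.
The only value from 1–6 not eliminated is 1, so F3 = 1.

1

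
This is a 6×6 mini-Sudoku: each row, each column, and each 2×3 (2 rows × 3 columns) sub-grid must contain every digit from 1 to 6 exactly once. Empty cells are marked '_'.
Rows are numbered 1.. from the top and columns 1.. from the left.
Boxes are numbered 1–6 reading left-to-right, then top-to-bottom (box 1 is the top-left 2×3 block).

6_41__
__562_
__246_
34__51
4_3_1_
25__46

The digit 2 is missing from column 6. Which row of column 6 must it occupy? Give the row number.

Consider where 2 can go in column 6.
row 1, column 6 is out (box 2 already has a 2).
row 2, column 6 is out (row 2 already has a 2).
row 3, column 6 is out (row 3 already has a 2).
So the only cell in column 6 that can hold 2 is row 5, column 6.
That is row 5.

5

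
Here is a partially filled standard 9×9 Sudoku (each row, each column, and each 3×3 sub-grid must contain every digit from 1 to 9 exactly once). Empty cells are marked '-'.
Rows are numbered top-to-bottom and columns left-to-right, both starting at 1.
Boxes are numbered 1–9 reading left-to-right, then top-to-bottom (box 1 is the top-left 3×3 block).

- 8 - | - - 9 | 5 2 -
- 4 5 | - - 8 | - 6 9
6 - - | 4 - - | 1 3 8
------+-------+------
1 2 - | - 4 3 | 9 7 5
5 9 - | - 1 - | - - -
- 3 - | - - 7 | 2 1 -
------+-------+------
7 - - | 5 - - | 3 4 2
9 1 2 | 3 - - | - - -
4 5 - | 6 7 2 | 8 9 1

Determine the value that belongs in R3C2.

7

Row 3 already contains {1, 3, 4, 6, 8}.
Column 2 already contains {1, 2, 3, 4, 5, 8, 9}.
Its 3×3 block (box 1) already contains {4, 5, 6, 8}.
The only value from 1–9 not eliminated is 7, so R3C2 = 7.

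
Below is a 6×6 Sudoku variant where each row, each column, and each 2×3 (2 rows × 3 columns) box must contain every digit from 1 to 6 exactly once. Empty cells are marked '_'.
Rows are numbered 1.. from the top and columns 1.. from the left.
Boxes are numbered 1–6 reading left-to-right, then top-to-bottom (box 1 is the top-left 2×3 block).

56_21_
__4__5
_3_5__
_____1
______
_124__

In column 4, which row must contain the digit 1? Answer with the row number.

5

Consider where 1 can go in column 4.
row 2, column 4 is out (box 2 already has a 1).
row 4, column 4 is out (row 4 already has a 1).
So the only cell in column 4 that can hold 1 is row 5, column 4.
That is row 5.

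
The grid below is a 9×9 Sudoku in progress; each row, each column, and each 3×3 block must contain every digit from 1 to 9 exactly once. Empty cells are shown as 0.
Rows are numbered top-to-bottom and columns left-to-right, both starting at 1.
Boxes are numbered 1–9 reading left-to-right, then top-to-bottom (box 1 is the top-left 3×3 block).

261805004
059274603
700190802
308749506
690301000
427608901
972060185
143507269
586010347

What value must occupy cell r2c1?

8

Row 2 already contains {2, 3, 4, 5, 6, 7, 9}.
Column 1 already contains {1, 2, 3, 4, 5, 6, 7, 9}.
Its 3×3 block (box 1) already contains {1, 2, 5, 6, 7, 9}.
The only value from 1–9 not eliminated is 8, so r2c1 = 8.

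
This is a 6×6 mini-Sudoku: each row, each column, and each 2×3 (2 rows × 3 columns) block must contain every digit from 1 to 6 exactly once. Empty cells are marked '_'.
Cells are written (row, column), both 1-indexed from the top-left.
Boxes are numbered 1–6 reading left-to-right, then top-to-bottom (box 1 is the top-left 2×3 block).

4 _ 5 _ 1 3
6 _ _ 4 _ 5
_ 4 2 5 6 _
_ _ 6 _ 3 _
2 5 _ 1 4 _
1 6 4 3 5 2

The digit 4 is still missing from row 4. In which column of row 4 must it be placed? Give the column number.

Consider where 4 can go in row 4.
(4,1) is out (column 1 already has a 4).
(4,2) is out (column 2 already has a 4).
(4,4) is out (column 4 already has a 4).
So the only cell in row 4 that can hold 4 is (4,6).
That is column 6.

6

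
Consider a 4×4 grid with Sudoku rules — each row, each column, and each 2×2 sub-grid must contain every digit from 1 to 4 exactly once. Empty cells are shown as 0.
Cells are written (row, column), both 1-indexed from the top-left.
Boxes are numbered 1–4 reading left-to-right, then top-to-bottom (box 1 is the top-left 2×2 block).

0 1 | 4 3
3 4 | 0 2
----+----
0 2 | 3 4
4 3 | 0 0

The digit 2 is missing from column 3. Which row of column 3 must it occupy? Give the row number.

4

Consider where 2 can go in column 3.
(2,3) is out (row 2 already has a 2).
So the only cell in column 3 that can hold 2 is (4,3).
That is row 4.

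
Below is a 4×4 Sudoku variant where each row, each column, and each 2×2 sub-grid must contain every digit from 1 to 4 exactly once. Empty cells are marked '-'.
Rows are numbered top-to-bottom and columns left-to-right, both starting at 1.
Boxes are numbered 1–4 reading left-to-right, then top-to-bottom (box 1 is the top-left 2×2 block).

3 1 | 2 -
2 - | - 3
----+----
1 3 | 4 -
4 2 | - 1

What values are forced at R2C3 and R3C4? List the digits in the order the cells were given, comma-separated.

1,2

For R2C3:
  Row 2 already contains {2, 3}.
  Column 3 already contains {2, 4}.
  Its 2×2 block (box 2) already contains {2, 3}.
  The only value from 1–4 not eliminated is 1, so R2C3 = 1.
For R3C4:
  Row 3 already contains {1, 3, 4}.
  Column 4 already contains {1, 3}.
  Its 2×2 block (box 4) already contains {1, 4}.
  The only value from 1–4 not eliminated is 2, so R3C4 = 2.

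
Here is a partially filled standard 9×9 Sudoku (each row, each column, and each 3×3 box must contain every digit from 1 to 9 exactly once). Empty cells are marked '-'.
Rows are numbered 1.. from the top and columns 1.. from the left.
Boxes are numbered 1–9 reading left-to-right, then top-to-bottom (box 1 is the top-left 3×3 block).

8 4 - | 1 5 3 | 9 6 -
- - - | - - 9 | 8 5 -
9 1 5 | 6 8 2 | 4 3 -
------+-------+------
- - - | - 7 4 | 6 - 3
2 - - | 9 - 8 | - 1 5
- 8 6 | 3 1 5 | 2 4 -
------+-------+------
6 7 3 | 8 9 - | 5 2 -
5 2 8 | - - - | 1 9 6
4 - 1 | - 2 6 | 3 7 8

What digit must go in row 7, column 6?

Row 7 already contains {2, 3, 5, 6, 7, 8, 9}.
Column 6 already contains {2, 3, 4, 5, 6, 8, 9}.
Its 3×3 block (box 8) already contains {2, 6, 8, 9}.
The only value from 1–9 not eliminated is 1, so row 7, column 6 = 1.

1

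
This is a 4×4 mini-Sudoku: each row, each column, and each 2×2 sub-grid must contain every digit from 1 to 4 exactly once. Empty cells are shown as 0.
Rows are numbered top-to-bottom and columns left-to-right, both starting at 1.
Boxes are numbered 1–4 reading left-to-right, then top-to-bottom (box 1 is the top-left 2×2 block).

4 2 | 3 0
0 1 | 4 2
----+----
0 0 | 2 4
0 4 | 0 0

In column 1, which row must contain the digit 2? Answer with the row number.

4

Consider where 2 can go in column 1.
R2C1 is out (row 2 already has a 2).
R3C1 is out (row 3 already has a 2).
So the only cell in column 1 that can hold 2 is R4C1.
That is row 4.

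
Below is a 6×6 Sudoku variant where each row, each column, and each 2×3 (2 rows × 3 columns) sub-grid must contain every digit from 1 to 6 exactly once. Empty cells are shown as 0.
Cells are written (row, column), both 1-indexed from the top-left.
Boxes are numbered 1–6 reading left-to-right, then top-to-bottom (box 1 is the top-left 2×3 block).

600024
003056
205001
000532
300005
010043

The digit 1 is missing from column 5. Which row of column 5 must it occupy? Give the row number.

Consider where 1 can go in column 5.
(3,5) is out (row 3 already has a 1).
So the only cell in column 5 that can hold 1 is (5,5).
That is row 5.

5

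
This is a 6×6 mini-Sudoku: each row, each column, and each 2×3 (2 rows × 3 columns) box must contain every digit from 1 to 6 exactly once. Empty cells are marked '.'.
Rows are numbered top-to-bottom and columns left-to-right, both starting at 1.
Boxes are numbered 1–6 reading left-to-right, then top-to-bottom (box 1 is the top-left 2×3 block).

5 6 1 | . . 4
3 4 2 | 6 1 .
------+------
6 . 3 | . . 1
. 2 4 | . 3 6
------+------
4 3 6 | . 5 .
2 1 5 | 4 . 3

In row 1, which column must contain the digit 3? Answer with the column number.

Consider where 3 can go in row 1.
R1C5 is out (column 5 already has a 3).
So the only cell in row 1 that can hold 3 is R1C4.
That is column 4.

4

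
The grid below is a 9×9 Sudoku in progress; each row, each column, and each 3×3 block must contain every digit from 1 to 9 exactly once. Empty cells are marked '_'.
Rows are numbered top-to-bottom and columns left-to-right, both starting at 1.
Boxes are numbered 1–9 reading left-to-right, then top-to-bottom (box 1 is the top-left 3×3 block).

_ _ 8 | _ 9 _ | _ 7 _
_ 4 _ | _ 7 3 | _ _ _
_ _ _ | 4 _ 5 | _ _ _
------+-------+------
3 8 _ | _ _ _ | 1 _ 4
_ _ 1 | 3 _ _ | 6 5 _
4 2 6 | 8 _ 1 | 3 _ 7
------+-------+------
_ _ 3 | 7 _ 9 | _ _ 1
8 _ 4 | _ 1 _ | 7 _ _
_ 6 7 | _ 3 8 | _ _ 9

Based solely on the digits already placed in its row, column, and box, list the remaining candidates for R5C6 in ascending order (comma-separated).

Row 5 already contains {1, 3, 5, 6}.
Column 6 already contains {1, 3, 5, 8, 9}.
Its 3×3 block (box 5) already contains {1, 3, 8}.
Removing those from 1–9 leaves {2, 4, 7} as the candidates for R5C6.

2,4,7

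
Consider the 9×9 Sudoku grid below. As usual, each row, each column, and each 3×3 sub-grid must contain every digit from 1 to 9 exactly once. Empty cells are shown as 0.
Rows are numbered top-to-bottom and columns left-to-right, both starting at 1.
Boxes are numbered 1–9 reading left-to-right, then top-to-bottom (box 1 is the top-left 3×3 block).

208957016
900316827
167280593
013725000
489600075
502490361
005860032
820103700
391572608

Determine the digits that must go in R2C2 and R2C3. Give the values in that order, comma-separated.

5,4

For R2C2:
  Consider where 5 can go in row 2.
  R2C3 is out (column 3 already has a 5).
  So the only cell in row 2 that can hold 5 is R2C2.
  So R2C2 = 5.
For R2C3:
  Row 2 already contains {1, 2, 3, 6, 7, 8, 9}.
  Column 3 already contains {1, 2, 3, 5, 7, 8, 9}.
  Its 3×3 block (box 1) already contains {1, 2, 6, 7, 8, 9}.
  The only value from 1–9 not eliminated is 4, so R2C3 = 4.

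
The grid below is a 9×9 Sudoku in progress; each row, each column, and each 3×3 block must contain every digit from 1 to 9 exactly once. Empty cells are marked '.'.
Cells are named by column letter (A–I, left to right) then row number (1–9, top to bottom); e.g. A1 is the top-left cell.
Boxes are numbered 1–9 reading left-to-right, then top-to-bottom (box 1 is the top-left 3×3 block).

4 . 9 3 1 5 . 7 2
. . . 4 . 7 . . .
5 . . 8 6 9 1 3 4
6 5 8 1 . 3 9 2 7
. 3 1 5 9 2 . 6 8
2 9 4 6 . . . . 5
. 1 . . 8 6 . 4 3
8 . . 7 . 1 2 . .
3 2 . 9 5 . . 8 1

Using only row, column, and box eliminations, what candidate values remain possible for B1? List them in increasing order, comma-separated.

Row 1 already contains {1, 2, 3, 4, 5, 7, 9}.
Column B already contains {1, 2, 3, 5, 9}.
Its 3×3 block (box 1) already contains {4, 5, 9}.
Removing those from 1–9 leaves {6, 8} as the candidates for B1.

6,8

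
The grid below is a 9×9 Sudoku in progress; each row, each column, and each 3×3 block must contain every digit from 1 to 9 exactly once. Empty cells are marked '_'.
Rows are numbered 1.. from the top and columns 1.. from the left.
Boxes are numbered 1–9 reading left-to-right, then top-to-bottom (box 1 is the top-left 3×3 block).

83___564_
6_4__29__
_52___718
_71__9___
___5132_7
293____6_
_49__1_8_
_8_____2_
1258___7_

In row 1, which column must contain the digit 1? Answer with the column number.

4

Consider where 1 can go in row 1.
row 1, column 3 is out (column 3 already has a 1).
row 1, column 5 is out (column 5 already has a 1).
row 1, column 9 is out (box 3 already has a 1).
So the only cell in row 1 that can hold 1 is row 1, column 4.
That is column 4.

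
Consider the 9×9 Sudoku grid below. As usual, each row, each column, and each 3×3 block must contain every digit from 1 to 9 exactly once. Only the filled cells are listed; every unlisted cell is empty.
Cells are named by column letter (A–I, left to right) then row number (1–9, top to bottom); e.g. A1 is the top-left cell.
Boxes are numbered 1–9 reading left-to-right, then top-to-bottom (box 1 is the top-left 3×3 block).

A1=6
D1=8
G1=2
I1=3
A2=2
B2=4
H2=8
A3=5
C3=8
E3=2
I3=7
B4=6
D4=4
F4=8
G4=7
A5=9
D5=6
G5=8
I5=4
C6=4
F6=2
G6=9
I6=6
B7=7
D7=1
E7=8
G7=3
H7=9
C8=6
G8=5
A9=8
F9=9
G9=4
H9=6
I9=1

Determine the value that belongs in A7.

Row 7 already contains {1, 3, 7, 8, 9}.
Column A already contains {2, 5, 6, 8, 9}.
Its 3×3 block (box 7) already contains {6, 7, 8}.
The only value from 1–9 not eliminated is 4, so A7 = 4.

4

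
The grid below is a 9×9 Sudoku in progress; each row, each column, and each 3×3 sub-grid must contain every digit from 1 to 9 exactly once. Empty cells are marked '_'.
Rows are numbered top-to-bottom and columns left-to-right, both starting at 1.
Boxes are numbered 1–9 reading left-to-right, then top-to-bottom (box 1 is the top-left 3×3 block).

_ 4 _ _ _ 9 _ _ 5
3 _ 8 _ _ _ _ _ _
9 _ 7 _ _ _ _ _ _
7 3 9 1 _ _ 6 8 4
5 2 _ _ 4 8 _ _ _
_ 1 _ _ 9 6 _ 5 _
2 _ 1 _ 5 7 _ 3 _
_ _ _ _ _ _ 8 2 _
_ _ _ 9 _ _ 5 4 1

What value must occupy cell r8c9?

7

Cell r8c9 itself could take any of {6, 7, 9} by direct elimination.
Consider where 7 can go in box 9.
r7c7 is out (row 7 already has a 7).
r7c9 is out (row 7 already has a 7).
So the only cell in box 9 that can hold 7 is r8c9.
Therefore r8c9 = 7.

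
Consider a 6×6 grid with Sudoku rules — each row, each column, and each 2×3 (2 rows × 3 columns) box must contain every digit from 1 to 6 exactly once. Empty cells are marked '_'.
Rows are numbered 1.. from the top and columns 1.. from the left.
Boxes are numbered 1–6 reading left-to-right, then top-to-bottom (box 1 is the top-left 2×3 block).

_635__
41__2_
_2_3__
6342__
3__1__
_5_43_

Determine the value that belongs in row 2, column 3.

Row 2 already contains {1, 2, 4}.
Column 3 already contains {3, 4}.
Its 2×3 block (box 1) already contains {1, 3, 4, 6}.
The only value from 1–6 not eliminated is 5, so row 2, column 3 = 5.

5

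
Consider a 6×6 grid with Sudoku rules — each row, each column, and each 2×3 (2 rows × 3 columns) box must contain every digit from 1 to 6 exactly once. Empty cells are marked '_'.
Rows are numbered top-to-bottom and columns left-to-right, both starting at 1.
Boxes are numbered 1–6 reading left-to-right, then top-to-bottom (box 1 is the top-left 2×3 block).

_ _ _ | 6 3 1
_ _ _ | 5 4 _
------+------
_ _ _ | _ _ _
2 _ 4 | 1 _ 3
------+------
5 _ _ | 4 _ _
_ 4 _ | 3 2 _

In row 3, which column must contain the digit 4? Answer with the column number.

6

Consider where 4 can go in row 3.
R3C1 is out (box 3 already has a 4).
R3C2 is out (column 2 already has a 4).
R3C3 is out (column 3 already has a 4).
R3C4 is out (column 4 already has a 4).
R3C5 is out (column 5 already has a 4).
So the only cell in row 3 that can hold 4 is R3C6.
That is column 6.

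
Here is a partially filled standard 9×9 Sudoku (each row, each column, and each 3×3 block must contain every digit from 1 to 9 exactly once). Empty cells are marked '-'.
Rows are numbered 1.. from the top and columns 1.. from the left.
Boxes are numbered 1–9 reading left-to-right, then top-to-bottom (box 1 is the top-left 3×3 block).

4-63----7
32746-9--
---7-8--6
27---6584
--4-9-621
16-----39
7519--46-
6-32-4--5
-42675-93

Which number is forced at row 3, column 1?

Cell row 3, column 1 itself could take any of {5, 9} by direct elimination.
Consider where 9 can go in column 1.
row 5, column 1 is out (row 5 already has a 9).
row 9, column 1 is out (row 9 already has a 9).
So the only cell in column 1 that can hold 9 is row 3, column 1.
Therefore row 3, column 1 = 9.

9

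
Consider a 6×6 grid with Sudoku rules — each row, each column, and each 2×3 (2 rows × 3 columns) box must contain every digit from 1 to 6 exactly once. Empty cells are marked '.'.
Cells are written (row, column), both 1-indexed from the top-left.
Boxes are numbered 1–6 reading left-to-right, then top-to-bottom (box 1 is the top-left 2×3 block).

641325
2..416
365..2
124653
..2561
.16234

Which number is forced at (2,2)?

Cell (2,2) itself could take any of {3, 5} by direct elimination.
Consider where 5 can go in column 2.
(5,2) is out (row 5 already has a 5).
So the only cell in column 2 that can hold 5 is (2,2).
Therefore (2,2) = 5.

5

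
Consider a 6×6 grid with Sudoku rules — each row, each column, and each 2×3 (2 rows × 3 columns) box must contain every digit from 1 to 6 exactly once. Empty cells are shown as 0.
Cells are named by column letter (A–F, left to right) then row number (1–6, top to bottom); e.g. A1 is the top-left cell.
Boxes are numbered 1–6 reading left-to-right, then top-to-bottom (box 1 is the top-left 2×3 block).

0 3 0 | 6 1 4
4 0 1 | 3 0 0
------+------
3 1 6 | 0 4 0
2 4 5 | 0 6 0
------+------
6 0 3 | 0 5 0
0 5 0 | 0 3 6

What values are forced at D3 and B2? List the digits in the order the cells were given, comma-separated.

5,6

For D3:
  Consider where 5 can go in column D.
  D4 is out (row 4 already has a 5).
  D5 is out (row 5 already has a 5).
  D6 is out (row 6 already has a 5).
  So the only cell in column D that can hold 5 is D3.
  So D3 = 5.
For B2:
  Consider where 6 can go in row 2.
  E2 is out (column E already has a 6).
  F2 is out (column F already has a 6).
  So the only cell in row 2 that can hold 6 is B2.
  So B2 = 6.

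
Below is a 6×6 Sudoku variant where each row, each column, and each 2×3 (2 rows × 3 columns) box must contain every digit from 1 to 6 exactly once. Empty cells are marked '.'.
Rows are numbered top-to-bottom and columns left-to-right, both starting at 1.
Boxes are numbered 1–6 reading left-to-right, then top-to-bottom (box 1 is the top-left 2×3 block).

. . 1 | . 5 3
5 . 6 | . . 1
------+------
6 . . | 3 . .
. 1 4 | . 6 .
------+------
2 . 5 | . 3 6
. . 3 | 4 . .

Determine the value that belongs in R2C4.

2

Row 2 already contains {1, 5, 6}.
Column 4 already contains {3, 4}.
Its 2×3 block (box 2) already contains {1, 3, 5}.
The only value from 1–6 not eliminated is 2, so R2C4 = 2.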